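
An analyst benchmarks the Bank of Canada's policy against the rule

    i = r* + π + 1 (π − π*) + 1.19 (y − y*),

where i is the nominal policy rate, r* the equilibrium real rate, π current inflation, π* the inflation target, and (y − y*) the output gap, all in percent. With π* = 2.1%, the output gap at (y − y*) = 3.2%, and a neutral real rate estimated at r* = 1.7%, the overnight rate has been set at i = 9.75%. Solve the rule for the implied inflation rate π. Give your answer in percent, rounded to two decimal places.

Collecting π: i = r* + (1 + 1) π − 1 π* + 1.19 (y − y*)
2 π = 9.75 − 1.7 + 1 × 2.1 − 1.19 × 3.2 = 6.342
π = 6.342 / 2 = 3.17

3.17%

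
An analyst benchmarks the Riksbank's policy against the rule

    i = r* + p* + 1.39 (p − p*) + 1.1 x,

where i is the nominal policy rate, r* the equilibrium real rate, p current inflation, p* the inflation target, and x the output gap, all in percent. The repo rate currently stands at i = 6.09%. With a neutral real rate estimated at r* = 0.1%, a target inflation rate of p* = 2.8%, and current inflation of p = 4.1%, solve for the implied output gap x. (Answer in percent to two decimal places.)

1.26%

1.1 x = 6.09 − 0.1 − 2.8 − 1.39 × (4.1 − 2.8) = 1.383
x = 1.383 / 1.1 = 1.26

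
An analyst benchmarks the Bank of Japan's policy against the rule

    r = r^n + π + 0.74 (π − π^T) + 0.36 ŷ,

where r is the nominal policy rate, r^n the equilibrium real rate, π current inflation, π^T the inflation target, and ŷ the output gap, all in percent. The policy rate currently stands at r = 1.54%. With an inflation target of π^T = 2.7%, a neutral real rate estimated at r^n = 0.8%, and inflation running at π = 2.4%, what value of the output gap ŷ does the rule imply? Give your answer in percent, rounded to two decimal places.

-3.99%

0.36 ŷ = 1.54 − 0.8 − 2.4 − 0.74 × (2.4 − 2.7) = -1.438
ŷ = -1.438 / 0.36 = -3.99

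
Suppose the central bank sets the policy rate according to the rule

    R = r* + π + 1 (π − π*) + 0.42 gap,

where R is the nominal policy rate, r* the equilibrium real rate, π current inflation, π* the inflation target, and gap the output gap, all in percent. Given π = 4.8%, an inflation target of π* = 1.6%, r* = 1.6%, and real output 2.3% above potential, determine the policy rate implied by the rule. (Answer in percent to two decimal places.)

10.57%

Output 2.3% above potential → gap = 2.3.
R = 1.6 + 4.8 + 1 × (4.8 − 1.6) + 0.42 × 2.3
   = 1.6 + 4.8 + 3.2 + 0.966 = 10.57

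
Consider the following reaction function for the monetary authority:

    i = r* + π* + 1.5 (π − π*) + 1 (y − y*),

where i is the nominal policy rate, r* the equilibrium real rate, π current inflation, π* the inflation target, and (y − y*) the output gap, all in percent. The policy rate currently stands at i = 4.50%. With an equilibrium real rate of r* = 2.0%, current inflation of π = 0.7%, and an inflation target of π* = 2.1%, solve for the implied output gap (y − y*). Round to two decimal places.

2.50%

1 (y − y*) = 4.50 − 2.0 − 2.1 − 1.5 × (0.7 − 2.1) = 2.5
(y − y*) = 2.5 / 1 = 2.50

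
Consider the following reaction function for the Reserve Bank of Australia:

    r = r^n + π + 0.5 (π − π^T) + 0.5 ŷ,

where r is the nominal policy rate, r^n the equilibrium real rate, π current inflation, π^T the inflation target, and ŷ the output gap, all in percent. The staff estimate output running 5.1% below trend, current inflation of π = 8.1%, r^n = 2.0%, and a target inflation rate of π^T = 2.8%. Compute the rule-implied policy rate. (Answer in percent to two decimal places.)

10.20%

Output 5.1% below potential → ŷ = -5.1.
r = 2.0 + 8.1 + 0.5 × (8.1 − 2.8) + 0.5 × (-5.1)
   = 2.0 + 8.1 + 2.65 − 2.55 = 10.20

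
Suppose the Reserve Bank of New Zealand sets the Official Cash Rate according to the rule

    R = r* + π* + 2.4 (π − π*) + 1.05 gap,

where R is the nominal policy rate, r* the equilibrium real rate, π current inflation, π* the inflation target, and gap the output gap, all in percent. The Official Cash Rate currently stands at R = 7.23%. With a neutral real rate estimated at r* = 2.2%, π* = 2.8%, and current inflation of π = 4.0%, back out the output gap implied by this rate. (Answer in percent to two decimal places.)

1.05 gap = 7.23 − 2.2 − 2.8 − 2.4 × (4.0 − 2.8) = -0.65
gap = -0.65 / 1.05 = -0.62

-0.62%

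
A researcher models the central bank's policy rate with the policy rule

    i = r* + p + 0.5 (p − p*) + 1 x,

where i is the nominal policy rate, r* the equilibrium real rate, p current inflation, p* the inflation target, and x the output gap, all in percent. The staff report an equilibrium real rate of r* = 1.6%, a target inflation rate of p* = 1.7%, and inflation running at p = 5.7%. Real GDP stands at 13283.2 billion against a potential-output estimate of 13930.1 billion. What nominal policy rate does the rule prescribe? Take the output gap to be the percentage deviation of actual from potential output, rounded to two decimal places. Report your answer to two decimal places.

4.66%

Output gap = 100 × (13283.2 − 13930.1) / 13930.1 = -4.64%.
i = 1.60 + 5.70 + 0.5 × (5.70 − 1.70) + 1 × (-4.64)
   = 1.60 + 5.7 + 2 − 4.64 = 4.66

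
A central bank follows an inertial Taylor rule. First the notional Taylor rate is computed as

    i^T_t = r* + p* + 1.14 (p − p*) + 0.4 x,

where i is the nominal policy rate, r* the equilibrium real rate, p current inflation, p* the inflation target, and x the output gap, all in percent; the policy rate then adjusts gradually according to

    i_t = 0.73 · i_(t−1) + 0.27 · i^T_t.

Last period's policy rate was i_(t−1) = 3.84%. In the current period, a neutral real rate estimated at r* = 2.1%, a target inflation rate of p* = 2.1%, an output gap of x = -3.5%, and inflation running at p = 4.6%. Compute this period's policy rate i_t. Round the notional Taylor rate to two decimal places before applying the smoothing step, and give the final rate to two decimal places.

i^T_t = 2.1 + 2.1 + 1.14 × (4.6 − 2.1) + 0.4 × (-3.5)
   = 2.1 + 2.1 + 2.85 − 1.4 = 5.65
i_t = 0.73 × 3.84 + 0.27 × 5.65 = 2.8032 + 1.5255 = 4.33

4.33%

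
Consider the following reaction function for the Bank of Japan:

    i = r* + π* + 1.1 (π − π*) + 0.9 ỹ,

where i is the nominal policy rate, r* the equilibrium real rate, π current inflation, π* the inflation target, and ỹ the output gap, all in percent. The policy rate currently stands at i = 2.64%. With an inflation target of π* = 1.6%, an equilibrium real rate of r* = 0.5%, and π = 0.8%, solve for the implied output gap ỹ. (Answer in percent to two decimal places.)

0.9 ỹ = 2.64 − 0.5 − 1.6 − 1.1 × (0.8 − 1.6) = 1.42
ỹ = 1.42 / 0.9 = 1.58

1.58%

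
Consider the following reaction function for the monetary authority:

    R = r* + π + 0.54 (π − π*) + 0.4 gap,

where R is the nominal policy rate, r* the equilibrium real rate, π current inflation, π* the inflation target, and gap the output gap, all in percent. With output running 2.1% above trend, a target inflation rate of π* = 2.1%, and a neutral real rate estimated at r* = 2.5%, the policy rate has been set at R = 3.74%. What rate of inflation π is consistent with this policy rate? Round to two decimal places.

Output 2.1% above potential → gap = 2.1.
Collecting π: R = r* + (1 + 0.54) π − 0.54 π* + 0.4 gap
1.54 π = 3.74 − 2.5 + 0.54 × 2.1 − 0.4 × 2.1 = 1.534
π = 1.534 / 1.54 = 1.00

1.00%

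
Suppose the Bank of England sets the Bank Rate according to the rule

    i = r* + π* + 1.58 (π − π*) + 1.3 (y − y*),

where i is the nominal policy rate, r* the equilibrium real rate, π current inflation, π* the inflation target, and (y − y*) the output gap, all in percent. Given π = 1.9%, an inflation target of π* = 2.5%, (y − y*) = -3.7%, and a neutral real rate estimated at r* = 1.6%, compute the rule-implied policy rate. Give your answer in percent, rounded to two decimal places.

i = 1.6 + 2.5 + 1.58 × (1.9 − 2.5) + 1.3 × (-3.7)
   = 1.6 + 2.5 − 0.948 − 4.81 = -1.66

-1.66%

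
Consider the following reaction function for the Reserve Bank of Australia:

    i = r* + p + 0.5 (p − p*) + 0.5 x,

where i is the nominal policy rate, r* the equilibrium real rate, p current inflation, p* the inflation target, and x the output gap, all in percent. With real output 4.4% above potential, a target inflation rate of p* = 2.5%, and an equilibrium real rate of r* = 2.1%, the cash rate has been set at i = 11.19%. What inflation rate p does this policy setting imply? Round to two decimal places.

5.43%

Output 4.4% above potential → x = 4.4.
Collecting p: i = r* + (1 + 0.5) p − 0.5 p* + 0.5 x
1.5 p = 11.19 − 2.1 + 0.5 × 2.5 − 0.5 × 4.4 = 8.14
p = 8.14 / 1.5 = 5.43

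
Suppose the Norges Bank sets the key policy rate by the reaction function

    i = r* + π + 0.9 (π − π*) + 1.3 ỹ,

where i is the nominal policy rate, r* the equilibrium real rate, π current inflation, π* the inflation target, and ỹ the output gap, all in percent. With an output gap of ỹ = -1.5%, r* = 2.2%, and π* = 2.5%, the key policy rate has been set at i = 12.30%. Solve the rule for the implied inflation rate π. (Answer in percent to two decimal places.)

7.53%

Collecting π: i = r* + (1 + 0.9) π − 0.9 π* + 1.3 ỹ
1.9 π = 12.30 − 2.2 + 0.9 × 2.5 − 1.3 × (-1.5) = 14.3
π = 14.3 / 1.9 = 7.53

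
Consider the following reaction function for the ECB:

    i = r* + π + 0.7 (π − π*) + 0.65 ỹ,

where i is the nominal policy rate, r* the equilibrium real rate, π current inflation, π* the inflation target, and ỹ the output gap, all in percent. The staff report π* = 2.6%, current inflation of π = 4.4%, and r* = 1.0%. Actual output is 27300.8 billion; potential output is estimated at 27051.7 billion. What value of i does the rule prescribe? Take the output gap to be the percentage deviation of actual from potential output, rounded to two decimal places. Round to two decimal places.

Output gap = 100 × (27300.8 − 27051.7) / 27051.7 = 0.92%.
i = 1.00 + 4.40 + 0.7 × (4.40 − 2.60) + 0.65 × 0.92
   = 1.00 + 4.4 + 1.26 + 0.598 = 7.26

7.26%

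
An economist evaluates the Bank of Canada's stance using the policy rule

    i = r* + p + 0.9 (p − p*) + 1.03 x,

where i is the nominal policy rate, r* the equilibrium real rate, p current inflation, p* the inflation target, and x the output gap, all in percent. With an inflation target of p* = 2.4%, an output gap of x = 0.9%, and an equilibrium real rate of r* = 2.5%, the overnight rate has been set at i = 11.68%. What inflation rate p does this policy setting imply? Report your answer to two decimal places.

Collecting p: i = r* + (1 + 0.9) p − 0.9 p* + 1.03 x
1.9 p = 11.68 − 2.5 + 0.9 × 2.4 − 1.03 × 0.9 = 10.413
p = 10.413 / 1.9 = 5.48

5.48%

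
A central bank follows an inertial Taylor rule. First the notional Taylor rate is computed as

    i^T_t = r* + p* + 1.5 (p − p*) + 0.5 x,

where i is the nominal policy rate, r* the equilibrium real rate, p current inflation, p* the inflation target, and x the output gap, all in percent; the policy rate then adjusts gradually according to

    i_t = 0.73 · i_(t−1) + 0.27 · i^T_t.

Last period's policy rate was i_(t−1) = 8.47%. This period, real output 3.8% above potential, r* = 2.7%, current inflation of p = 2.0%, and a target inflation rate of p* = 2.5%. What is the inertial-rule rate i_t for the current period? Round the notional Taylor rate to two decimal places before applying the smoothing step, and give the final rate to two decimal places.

7.90%

Output 3.8% above potential → x = 3.8.
i^T_t = 2.7 + 2.5 + 1.5 × (2.0 − 2.5) + 0.5 × 3.8
   = 2.7 + 2.5 − 0.75 + 1.9 = 6.35
i_t = 0.73 × 8.47 + 0.27 × 6.35 = 6.1831 + 1.7145 = 7.90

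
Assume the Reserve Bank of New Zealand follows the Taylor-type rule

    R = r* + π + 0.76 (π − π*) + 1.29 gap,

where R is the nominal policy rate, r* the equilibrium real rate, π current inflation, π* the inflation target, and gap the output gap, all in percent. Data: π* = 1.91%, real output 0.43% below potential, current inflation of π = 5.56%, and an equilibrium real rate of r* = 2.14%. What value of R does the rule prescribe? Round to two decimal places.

9.92%

Output 0.43% below potential → gap = -0.43.
R = 2.14 + 5.56 + 0.76 × (5.56 − 1.91) + 1.29 × (-0.43)
   = 2.14 + 5.56 + 2.774 − 0.5547 = 9.92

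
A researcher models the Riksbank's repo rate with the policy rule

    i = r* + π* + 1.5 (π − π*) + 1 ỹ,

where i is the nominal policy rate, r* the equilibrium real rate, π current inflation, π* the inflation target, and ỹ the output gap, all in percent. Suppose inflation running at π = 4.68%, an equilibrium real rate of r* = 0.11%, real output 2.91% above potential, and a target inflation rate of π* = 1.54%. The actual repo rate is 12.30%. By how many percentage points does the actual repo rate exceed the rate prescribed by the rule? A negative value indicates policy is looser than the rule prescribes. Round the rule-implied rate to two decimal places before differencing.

Output 2.91% above potential → ỹ = 2.91.
i = 0.11 + 1.54 + 1.5 × (4.68 − 1.54) + 1 × 2.91
   = 0.11 + 1.54 + 4.71 + 2.91 = 9.27
Deviation = 12.30 − 9.27 = 3.03 pp.

3.03 pp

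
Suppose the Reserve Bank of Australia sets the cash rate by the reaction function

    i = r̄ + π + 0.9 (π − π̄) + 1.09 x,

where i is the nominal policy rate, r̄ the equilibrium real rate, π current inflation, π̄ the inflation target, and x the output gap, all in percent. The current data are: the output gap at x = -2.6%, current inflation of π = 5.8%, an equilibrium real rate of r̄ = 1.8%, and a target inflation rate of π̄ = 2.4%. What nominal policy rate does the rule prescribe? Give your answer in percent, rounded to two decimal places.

i = 1.8 + 5.8 + 0.9 × (5.8 − 2.4) + 1.09 × (-2.6)
   = 1.8 + 5.8 + 3.06 − 2.834 = 7.83

7.83%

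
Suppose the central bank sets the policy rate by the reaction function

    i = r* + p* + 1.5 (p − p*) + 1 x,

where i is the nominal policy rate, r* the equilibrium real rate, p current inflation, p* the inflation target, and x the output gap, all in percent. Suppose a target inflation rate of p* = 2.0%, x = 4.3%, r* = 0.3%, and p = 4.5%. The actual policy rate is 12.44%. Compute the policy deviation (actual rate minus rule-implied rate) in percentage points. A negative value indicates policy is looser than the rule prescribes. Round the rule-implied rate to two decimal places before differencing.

2.09 pp

i = 0.3 + 2.0 + 1.5 × (4.5 − 2.0) + 1 × 4.3
   = 0.3 + 2 + 3.75 + 4.3 = 10.35
Deviation = 12.44 − 10.35 = 2.09 pp.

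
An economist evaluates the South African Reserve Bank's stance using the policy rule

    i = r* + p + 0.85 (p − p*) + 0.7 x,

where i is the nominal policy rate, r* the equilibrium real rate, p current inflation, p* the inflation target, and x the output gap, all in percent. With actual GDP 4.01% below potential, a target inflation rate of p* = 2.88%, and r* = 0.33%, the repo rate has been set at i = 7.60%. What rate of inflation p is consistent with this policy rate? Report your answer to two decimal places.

Output 4.01% below potential → x = -4.01.
Collecting p: i = r* + (1 + 0.85) p − 0.85 p* + 0.7 x
1.85 p = 7.60 − 0.33 + 0.85 × 2.88 − 0.7 × (-4.01) = 12.525
p = 12.525 / 1.85 = 6.77

6.77%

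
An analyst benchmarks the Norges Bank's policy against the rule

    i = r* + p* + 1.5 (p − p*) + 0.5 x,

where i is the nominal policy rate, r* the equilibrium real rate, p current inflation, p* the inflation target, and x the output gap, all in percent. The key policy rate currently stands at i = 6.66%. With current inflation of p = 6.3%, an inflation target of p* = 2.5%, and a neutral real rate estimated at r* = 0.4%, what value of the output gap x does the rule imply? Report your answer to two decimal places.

0.5 x = 6.66 − 0.4 − 2.5 − 1.5 × (6.3 − 2.5) = -1.94
x = -1.94 / 0.5 = -3.88

-3.88%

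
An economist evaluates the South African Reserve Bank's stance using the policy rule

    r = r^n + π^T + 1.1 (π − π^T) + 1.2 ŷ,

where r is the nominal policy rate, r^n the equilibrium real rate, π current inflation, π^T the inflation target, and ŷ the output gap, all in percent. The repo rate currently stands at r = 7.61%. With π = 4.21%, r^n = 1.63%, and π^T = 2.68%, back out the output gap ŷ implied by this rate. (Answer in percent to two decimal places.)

1.35%

1.2 ŷ = 7.61 − 1.63 − 2.68 − 1.1 × (4.21 − 2.68) = 1.617
ŷ = 1.617 / 1.2 = 1.35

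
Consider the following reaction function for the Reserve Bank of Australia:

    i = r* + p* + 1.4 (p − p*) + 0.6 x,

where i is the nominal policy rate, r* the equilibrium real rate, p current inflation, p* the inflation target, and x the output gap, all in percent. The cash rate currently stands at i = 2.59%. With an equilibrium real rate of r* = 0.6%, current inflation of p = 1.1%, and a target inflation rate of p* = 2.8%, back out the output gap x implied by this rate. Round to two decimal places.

2.62%

0.6 x = 2.59 − 0.6 − 2.8 − 1.4 × (1.1 − 2.8) = 1.57
x = 1.57 / 0.6 = 2.62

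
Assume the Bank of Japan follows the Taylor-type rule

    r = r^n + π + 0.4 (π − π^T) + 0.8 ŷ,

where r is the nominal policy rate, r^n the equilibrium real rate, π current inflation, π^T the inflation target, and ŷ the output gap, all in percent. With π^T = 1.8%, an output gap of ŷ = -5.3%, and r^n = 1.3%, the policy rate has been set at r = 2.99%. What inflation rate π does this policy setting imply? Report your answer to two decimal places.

4.75%

Collecting π: r = r^n + (1 + 0.4) π − 0.4 π^T + 0.8 ŷ
1.4 π = 2.99 − 1.3 + 0.4 × 1.8 − 0.8 × (-5.3) = 6.65
π = 6.65 / 1.4 = 4.75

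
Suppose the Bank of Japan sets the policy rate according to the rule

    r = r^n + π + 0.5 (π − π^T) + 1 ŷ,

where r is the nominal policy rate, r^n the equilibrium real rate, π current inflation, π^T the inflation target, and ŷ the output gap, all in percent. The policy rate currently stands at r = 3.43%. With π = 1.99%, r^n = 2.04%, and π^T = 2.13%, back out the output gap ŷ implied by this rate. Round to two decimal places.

1 ŷ = 3.43 − 2.04 − 1.99 − 0.5 × (1.99 − 2.13) = -0.53
ŷ = -0.53 / 1 = -0.53

-0.53%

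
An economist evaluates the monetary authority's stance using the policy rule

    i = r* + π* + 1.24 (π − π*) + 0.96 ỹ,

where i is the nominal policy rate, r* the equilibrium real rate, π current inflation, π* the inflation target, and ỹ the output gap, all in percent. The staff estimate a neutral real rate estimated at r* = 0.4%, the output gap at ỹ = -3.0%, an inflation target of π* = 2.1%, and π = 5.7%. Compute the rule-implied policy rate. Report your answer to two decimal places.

i = 0.4 + 2.1 + 1.24 × (5.7 − 2.1) + 0.96 × (-3.0)
   = 0.4 + 2.1 + 4.464 − 2.88 = 4.08

4.08%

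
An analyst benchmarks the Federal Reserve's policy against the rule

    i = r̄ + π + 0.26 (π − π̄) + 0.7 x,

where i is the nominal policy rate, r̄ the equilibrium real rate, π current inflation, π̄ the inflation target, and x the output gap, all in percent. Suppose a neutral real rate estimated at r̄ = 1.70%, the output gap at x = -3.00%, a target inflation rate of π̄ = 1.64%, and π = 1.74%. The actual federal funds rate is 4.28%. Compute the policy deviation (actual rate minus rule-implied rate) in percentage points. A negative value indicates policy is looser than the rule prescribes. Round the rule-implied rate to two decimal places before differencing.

2.91 pp

i = 1.70 + 1.74 + 0.26 × (1.74 − 1.64) + 0.7 × (-3.00)
   = 1.70 + 1.74 + 0.026 − 2.1 = 1.37
Deviation = 4.28 − 1.37 = 2.91 pp.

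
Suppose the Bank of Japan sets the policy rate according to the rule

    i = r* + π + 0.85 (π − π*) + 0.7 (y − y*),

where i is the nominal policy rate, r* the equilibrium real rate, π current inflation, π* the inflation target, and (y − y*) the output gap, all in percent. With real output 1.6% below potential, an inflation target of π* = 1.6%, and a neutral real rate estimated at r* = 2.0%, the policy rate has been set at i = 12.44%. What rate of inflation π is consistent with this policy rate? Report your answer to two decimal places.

Output 1.6% below potential → (y − y*) = -1.6.
Collecting π: i = r* + (1 + 0.85) π − 0.85 π* + 0.7 (y − y*)
1.85 π = 12.44 − 2.0 + 0.85 × 1.6 − 0.7 × (-1.6) = 12.92
π = 12.92 / 1.85 = 6.98

6.98%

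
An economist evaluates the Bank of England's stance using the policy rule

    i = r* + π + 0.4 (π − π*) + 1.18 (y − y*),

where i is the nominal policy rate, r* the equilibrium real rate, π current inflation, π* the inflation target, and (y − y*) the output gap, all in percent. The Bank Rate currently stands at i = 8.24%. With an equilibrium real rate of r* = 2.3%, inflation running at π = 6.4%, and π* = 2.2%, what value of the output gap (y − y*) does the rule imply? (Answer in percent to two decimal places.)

1.18 (y − y*) = 8.24 − 2.3 − 6.4 − 0.4 × (6.4 − 2.2) = -2.14
(y − y*) = -2.14 / 1.18 = -1.81

-1.81%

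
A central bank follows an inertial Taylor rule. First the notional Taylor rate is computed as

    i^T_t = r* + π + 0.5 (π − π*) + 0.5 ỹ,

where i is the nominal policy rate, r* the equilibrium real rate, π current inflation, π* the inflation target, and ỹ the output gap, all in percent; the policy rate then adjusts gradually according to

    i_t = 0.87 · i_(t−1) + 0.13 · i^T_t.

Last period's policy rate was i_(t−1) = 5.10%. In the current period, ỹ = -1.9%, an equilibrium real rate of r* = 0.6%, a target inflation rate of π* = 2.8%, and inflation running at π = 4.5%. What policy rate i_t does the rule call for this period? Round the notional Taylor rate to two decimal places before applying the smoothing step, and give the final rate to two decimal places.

i^T_t = 0.6 + 4.5 + 0.5 × (4.5 − 2.8) + 0.5 × (-1.9)
   = 0.6 + 4.5 + 0.85 − 0.95 = 5.00
i_t = 0.87 × 5.10 + 0.13 × 5.00 = 4.437 + 0.65 = 5.09

5.09%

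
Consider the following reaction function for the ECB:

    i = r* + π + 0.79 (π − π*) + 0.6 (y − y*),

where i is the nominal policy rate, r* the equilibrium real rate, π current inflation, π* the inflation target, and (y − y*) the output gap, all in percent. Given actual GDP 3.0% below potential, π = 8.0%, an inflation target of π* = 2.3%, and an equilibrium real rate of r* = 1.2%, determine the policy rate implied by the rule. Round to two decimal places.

Output 3.0% below potential → (y − y*) = -3.0.
i = 1.2 + 8.0 + 0.79 × (8.0 − 2.3) + 0.6 × (-3.0)
   = 1.2 + 8 + 4.503 − 1.8 = 11.90

11.90%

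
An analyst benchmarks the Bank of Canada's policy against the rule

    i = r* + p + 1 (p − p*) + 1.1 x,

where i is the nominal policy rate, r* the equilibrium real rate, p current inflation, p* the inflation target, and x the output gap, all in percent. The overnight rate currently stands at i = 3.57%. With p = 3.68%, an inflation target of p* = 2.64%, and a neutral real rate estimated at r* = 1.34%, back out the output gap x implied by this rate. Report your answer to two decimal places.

1.1 x = 3.57 − 1.34 − 3.68 − 1 × (3.68 − 2.64) = -2.49
x = -2.49 / 1.1 = -2.26

-2.26%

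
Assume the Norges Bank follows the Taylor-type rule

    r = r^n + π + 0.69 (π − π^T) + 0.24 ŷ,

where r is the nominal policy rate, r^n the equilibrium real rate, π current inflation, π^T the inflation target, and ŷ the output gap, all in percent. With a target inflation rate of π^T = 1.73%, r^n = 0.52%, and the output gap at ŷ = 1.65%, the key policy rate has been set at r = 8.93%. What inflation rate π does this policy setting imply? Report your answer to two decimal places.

Collecting π: r = r^n + (1 + 0.69) π − 0.69 π^T + 0.24 ŷ
1.69 π = 8.93 − 0.52 + 0.69 × 1.73 − 0.24 × 1.65 = 9.2077
π = 9.2077 / 1.69 = 5.45

5.45%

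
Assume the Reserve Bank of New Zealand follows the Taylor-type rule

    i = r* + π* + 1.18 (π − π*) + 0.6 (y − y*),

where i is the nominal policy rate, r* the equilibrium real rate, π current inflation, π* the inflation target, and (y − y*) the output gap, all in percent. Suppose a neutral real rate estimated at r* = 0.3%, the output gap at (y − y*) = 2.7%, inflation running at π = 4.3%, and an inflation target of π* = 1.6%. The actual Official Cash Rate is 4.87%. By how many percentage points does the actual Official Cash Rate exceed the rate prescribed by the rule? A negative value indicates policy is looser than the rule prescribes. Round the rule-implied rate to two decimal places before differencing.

-1.84 pp

i = 0.3 + 1.6 + 1.18 × (4.3 − 1.6) + 0.6 × 2.7
   = 0.3 + 1.6 + 3.186 + 1.62 = 6.71
Deviation = 4.87 − 6.71 = -1.84 pp.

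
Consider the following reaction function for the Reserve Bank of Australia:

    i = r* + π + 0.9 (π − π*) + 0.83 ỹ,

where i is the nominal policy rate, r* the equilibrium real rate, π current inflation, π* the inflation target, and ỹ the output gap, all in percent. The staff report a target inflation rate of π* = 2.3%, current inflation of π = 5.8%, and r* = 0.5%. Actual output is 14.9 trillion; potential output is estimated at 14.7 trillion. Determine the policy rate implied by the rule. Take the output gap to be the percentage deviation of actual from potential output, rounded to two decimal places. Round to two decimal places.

Output gap = 100 × (14.9 − 14.7) / 14.7 = 1.36%.
i = 0.50 + 5.80 + 0.9 × (5.80 − 2.30) + 0.83 × 1.36
   = 0.50 + 5.8 + 3.15 + 1.1288 = 10.58

10.58%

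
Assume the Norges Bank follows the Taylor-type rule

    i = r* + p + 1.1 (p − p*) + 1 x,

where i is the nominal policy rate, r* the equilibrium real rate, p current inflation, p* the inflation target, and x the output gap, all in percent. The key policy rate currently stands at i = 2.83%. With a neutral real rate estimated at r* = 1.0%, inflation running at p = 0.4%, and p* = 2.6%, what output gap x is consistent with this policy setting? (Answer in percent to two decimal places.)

3.85%

1 x = 2.83 − 1.0 − 0.4 − 1.1 × (0.4 − 2.6) = 3.85
x = 3.85 / 1 = 3.85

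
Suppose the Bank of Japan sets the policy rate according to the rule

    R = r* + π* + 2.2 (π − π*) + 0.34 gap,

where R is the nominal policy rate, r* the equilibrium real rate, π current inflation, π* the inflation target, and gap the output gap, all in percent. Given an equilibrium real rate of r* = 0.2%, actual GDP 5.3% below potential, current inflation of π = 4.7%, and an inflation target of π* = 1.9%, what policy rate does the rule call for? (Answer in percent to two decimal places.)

6.46%

Output 5.3% below potential → gap = -5.3.
R = 0.2 + 1.9 + 2.2 × (4.7 − 1.9) + 0.34 × (-5.3)
   = 0.2 + 1.9 + 6.16 − 1.802 = 6.46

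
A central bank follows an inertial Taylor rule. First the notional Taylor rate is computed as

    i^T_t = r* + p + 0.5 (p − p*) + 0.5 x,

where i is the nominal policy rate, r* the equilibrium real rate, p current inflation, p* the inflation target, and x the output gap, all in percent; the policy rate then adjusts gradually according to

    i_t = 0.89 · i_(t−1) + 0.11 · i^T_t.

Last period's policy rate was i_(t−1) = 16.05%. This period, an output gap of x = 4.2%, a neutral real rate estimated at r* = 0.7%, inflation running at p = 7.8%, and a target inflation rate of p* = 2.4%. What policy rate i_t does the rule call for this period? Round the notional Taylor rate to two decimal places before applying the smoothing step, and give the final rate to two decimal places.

15.75%

i^T_t = 0.7 + 7.8 + 0.5 × (7.8 − 2.4) + 0.5 × 4.2
   = 0.7 + 7.8 + 2.7 + 2.1 = 13.30
i_t = 0.89 × 16.05 + 0.11 × 13.30 = 14.2845 + 1.463 = 15.75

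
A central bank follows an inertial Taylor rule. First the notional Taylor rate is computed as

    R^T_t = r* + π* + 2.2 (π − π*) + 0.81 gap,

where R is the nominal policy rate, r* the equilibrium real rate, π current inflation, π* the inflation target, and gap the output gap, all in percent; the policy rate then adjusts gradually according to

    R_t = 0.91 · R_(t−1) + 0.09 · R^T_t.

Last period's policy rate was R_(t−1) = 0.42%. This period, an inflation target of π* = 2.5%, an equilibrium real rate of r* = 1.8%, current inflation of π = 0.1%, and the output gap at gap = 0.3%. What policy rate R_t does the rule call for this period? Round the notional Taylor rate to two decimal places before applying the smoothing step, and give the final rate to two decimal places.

0.32%

R^T_t = 1.8 + 2.5 + 2.2 × (0.1 − 2.5) + 0.81 × 0.3
   = 1.8 + 2.5 − 5.28 + 0.243 = -0.74
R_t = 0.91 × 0.42 + 0.09 × (-0.74) = 0.3822 − 0.0666 = 0.32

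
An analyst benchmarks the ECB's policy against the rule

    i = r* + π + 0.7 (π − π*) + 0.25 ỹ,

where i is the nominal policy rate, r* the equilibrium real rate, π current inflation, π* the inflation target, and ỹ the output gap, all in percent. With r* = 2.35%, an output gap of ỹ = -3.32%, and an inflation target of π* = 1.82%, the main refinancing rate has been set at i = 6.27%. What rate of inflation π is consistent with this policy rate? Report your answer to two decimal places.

3.54%

Collecting π: i = r* + (1 + 0.7) π − 0.7 π* + 0.25 ỹ
1.7 π = 6.27 − 2.35 + 0.7 × 1.82 − 0.25 × (-3.32) = 6.024
π = 6.024 / 1.7 = 3.54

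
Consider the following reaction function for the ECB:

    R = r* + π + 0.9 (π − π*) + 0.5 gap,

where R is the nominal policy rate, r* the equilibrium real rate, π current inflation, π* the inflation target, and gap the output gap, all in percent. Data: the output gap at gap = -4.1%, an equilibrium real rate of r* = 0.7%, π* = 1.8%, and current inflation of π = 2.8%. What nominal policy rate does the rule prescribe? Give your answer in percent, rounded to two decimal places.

R = 0.7 + 2.8 + 0.9 × (2.8 − 1.8) + 0.5 × (-4.1)
   = 0.7 + 2.8 + 0.9 − 2.05 = 2.35

2.35%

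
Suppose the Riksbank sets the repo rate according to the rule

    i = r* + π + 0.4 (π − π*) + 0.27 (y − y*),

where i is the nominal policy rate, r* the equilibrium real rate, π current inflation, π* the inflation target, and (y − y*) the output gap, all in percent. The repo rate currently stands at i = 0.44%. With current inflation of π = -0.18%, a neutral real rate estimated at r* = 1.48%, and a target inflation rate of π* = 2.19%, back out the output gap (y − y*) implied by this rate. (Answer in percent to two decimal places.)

0.33%

0.27 (y − y*) = 0.44 − 1.48 − (-0.18) − 0.4 × ((-0.18) − 2.19) = 0.088
(y − y*) = 0.088 / 0.27 = 0.33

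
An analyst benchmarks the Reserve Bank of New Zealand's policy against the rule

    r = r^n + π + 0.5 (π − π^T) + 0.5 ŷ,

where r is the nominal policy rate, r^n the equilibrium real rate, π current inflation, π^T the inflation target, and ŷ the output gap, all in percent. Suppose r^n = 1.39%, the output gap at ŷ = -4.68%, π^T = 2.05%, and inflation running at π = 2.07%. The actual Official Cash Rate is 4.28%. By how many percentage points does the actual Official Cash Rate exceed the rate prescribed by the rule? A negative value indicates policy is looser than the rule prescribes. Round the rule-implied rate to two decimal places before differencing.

r = 1.39 + 2.07 + 0.5 × (2.07 − 2.05) + 0.5 × (-4.68)
   = 1.39 + 2.07 + 0.01 − 2.34 = 1.13
Deviation = 4.28 − 1.13 = 3.15 pp.

3.15 pp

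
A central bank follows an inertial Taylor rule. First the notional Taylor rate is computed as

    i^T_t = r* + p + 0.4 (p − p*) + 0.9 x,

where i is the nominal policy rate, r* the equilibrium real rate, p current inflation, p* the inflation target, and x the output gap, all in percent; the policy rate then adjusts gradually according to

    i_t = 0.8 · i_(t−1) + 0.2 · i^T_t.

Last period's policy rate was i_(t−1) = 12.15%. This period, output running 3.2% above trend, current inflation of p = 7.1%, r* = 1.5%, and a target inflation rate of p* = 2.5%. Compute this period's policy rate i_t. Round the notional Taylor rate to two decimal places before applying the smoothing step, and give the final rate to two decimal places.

12.38%

Output 3.2% above potential → x = 3.2.
i^T_t = 1.5 + 7.1 + 0.4 × (7.1 − 2.5) + 0.9 × 3.2
   = 1.5 + 7.1 + 1.84 + 2.88 = 13.32
i_t = 0.8 × 12.15 + 0.2 × 13.32 = 9.72 + 2.664 = 12.38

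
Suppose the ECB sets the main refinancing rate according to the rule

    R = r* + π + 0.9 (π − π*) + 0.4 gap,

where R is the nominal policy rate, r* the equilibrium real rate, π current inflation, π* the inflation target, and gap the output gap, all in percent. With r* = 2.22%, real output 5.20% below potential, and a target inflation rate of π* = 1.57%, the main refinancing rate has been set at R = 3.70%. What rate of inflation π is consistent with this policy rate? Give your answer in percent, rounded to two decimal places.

2.62%

Output 5.20% below potential → gap = -5.20.
Collecting π: R = r* + (1 + 0.9) π − 0.9 π* + 0.4 gap
1.9 π = 3.70 − 2.22 + 0.9 × 1.57 − 0.4 × (-5.20) = 4.973
π = 4.973 / 1.9 = 2.62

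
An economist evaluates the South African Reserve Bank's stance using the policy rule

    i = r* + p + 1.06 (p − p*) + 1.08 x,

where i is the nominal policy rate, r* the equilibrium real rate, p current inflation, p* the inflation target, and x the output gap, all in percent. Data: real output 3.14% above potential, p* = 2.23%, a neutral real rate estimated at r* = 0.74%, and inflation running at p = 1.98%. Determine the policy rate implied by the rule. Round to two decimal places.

Output 3.14% above potential → x = 3.14.
i = 0.74 + 1.98 + 1.06 × (1.98 − 2.23) + 1.08 × 3.14
   = 0.74 + 1.98 − 0.265 + 3.3912 = 5.85

5.85%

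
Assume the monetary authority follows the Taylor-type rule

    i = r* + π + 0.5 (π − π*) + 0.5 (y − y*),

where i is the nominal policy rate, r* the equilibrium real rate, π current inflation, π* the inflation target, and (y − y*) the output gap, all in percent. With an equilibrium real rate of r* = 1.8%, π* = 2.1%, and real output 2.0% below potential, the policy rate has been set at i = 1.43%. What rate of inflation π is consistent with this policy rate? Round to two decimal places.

1.12%

Output 2.0% below potential → (y − y*) = -2.0.
Collecting π: i = r* + (1 + 0.5) π − 0.5 π* + 0.5 (y − y*)
1.5 π = 1.43 − 1.8 + 0.5 × 2.1 − 0.5 × (-2.0) = 1.68
π = 1.68 / 1.5 = 1.12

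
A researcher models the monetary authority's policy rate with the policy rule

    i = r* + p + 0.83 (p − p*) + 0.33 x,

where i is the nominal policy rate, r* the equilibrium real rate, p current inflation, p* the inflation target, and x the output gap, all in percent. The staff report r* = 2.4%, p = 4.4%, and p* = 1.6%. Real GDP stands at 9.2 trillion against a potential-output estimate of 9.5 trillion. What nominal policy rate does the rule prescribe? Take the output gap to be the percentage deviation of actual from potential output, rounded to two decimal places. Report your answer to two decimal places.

Output gap = 100 × (9.2 − 9.5) / 9.5 = -3.16%.
i = 2.40 + 4.40 + 0.83 × (4.40 − 1.60) + 0.33 × (-3.16)
   = 2.40 + 4.4 + 2.324 − 1.0428 = 8.08

8.08%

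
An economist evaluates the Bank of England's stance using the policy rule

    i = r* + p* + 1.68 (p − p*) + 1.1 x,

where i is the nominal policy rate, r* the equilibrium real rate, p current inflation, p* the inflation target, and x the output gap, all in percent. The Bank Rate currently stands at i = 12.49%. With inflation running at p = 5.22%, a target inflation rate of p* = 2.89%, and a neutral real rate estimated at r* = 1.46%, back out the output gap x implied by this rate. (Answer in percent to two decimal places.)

3.84%

1.1 x = 12.49 − 1.46 − 2.89 − 1.68 × (5.22 − 2.89) = 4.2256
x = 4.2256 / 1.1 = 3.84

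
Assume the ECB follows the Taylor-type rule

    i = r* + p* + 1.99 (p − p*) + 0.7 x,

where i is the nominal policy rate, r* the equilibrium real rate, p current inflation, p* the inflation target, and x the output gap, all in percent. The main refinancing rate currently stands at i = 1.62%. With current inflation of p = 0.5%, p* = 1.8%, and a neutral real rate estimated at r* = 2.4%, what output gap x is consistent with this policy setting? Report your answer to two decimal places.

0.01%

0.7 x = 1.62 − 2.4 − 1.8 − 1.99 × (0.5 − 1.8) = 0.007
x = 0.007 / 0.7 = 0.01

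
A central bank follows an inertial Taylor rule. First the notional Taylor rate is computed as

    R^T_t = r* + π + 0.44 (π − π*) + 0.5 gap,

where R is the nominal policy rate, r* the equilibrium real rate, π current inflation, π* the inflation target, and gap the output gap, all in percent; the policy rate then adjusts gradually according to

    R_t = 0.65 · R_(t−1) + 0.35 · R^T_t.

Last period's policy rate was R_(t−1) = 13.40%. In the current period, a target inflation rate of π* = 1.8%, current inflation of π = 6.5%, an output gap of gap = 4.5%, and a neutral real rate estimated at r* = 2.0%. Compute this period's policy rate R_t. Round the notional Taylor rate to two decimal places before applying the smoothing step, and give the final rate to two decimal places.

R^T_t = 2.0 + 6.5 + 0.44 × (6.5 − 1.8) + 0.5 × 4.5
   = 2.0 + 6.5 + 2.068 + 2.25 = 12.82
R_t = 0.65 × 13.40 + 0.35 × 12.82 = 8.71 + 4.487 = 13.20

13.20%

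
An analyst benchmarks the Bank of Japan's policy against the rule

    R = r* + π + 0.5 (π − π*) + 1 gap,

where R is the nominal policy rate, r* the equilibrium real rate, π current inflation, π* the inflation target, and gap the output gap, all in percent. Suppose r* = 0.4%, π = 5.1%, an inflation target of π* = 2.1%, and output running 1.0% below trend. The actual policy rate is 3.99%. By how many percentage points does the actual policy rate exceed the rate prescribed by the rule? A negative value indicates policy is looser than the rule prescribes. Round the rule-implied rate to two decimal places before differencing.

Output 1.0% below potential → gap = -1.0.
R = 0.4 + 5.1 + 0.5 × (5.1 − 2.1) + 1 × (-1.0)
   = 0.4 + 5.1 + 1.5 − 1 = 6.00
Deviation = 3.99 − 6.00 = -2.01 pp.

-2.01 pp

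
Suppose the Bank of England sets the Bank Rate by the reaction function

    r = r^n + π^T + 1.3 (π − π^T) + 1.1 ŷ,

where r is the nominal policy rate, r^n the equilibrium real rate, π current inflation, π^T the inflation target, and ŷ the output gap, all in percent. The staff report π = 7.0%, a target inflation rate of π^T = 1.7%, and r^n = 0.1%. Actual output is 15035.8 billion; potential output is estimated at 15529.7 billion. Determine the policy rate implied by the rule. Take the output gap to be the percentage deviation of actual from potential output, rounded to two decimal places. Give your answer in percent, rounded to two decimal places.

Output gap = 100 × (15035.8 − 15529.7) / 15529.7 = -3.18%.
r = 0.10 + 1.70 + 1.3 × (7.00 − 1.70) + 1.1 × (-3.18)
   = 0.10 + 1.7 + 6.89 − 3.498 = 5.19

5.19%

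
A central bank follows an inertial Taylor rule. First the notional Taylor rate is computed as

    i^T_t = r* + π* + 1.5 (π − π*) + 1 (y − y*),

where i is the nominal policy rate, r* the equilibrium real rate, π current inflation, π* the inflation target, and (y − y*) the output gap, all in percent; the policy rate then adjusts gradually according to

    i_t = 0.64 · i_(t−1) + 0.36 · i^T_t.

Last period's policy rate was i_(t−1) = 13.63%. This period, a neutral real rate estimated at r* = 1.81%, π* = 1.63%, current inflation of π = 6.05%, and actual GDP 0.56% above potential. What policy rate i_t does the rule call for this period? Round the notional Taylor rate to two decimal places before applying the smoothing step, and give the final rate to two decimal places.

Output 0.56% above potential → (y − y*) = 0.56.
i^T_t = 1.81 + 1.63 + 1.5 × (6.05 − 1.63) + 1 × 0.56
   = 1.81 + 1.63 + 6.63 + 0.56 = 10.63
i_t = 0.64 × 13.63 + 0.36 × 10.63 = 8.7232 + 3.8268 = 12.55

12.55%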